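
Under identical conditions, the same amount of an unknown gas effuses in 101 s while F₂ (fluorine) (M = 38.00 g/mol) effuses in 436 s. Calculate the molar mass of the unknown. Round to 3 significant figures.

From Graham's law, t_X/t_F₂ = √(M_X/M_F₂).
101/436 = 0.2317 = √(M_X/38.00)
M_X = 38.00 × 0.2317² = 38.00 × 0.05366 = 2.04 g/mol

2.04 g/mol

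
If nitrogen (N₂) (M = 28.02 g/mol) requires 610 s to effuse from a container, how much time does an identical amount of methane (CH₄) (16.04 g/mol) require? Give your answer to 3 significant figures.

462 s

Since effusion rate ∝ 1/√M, t_CH₄/t_N₂ = √(M_CH₄/M_N₂) = √(16.04/28.02) = √0.5724 = 0.7566.
So the time for CH₄ is 610 × 0.7566 = 462 s.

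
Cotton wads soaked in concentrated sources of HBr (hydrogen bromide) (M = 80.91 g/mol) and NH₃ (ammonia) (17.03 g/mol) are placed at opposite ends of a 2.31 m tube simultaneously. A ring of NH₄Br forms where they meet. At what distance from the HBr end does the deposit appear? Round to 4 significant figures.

0.7265 m

The fronts meet when d_HBr + d_NH₃ = L with d_HBr/d_NH₃ = √(M_NH₃/M_HBr) (Graham's law). Here √(M_NH₃/M_HBr) = √(17.03/80.91) = 0.4588.
With d_HBr + d_NH₃ = 2.31 m, d_NH₃ = 2.31/(1 + 0.4588) = 1.584 m.
d_HBr = 2.31 − 1.584 = 0.7265 m.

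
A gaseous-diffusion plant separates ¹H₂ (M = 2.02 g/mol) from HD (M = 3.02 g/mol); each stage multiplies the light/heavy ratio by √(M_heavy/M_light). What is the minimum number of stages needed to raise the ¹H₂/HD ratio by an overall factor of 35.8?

With α = √(3.02/2.02) per stage, ln α = ½ ln(1.49505) = 0.2011.
Need α^N ≥ 35.8 ⇒ N ≥ ln(35.8) / ln α = 3.578 / 0.2011 = 17.79.
Rounding up, N = 18 stages.

18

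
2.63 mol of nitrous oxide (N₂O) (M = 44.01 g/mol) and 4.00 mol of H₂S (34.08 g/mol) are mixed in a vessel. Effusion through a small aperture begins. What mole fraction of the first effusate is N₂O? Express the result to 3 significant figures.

0.367

The effusion rate of species i is ∝ p_i/√M_i ∝ n_i/√M_i.
So x_N₂O in the escaping gas = (n_N₂O/√M_N₂O) / Σ(n_i/√M_i)
= (2.63/√44.01) / (2.63/√44.01 + 4.00/√34.08) = 0.3964/(0.3964 + 0.6852) = 0.367.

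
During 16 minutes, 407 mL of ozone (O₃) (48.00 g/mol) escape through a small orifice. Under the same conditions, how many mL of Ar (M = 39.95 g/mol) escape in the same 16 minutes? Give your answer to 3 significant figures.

By Graham's law, rate_Ar/rate_O₃ = √(M_O₃/M_Ar) = √(48.00/39.95) = √1.202 = 1.096.
So the volume for Ar is 407 × 1.096 = 446 mL.

446 mL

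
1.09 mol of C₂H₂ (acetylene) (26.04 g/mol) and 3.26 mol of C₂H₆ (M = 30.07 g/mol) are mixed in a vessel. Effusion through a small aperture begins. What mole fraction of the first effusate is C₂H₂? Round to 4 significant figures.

0.2643

Rate_i ∝ x_i/√M_i (Graham's law weighted by mole fraction), so the effusate composition follows n_i/√M_i.
Mole fraction of C₂H₂ in the effusate = (n_C₂H₂/√M_C₂H₂) / (n_C₂H₂/√M_C₂H₂ + n_C₂H₆/√M_C₂H₆)
= (1.09/√26.04) / (1.09/√26.04 + 3.26/√30.07) = 0.2136/(0.2136 + 0.5945) = 0.2643.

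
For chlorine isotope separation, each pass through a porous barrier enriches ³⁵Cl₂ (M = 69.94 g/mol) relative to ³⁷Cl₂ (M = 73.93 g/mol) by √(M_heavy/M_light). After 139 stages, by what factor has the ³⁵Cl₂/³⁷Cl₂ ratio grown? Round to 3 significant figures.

47.3

The single-stage factor is √(M_heavy/M_light), so 139 stages give [√(73.93/69.94)]^139 = (73.93/69.94)^(139/2).
= 1.05705^(139/2) = 47.3.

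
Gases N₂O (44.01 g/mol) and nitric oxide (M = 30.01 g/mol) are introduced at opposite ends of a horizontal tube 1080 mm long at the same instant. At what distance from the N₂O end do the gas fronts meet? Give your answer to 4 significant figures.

Distances travelled in equal time are proportional to diffusion rates, so d_N₂O/d_NO = √(M_NO/M_N₂O) = √(30.01/44.01) = 0.8258.
With d_N₂O + d_NO = 1080 mm, d_NO = 1080/(1 + 0.8258) = 591.5 mm.
d_N₂O = 1080 − 591.5 = 488.5 mm.

488.5 mm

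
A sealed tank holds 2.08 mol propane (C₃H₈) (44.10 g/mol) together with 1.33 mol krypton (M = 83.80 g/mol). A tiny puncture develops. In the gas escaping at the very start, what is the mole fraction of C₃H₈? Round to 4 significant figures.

0.6831

Rate_i ∝ x_i/√M_i (Graham's law weighted by mole fraction), so the effusate composition follows n_i/√M_i.
x_C₃H₈(eff) = (n_C₃H₈/√M_C₃H₈) / (n_C₃H₈/√M_C₃H₈ + n_Kr/√M_Kr)
= (2.08/√44.10) / (2.08/√44.10 + 1.33/√83.80) = 0.3132/(0.3132 + 0.1453) = 0.6831.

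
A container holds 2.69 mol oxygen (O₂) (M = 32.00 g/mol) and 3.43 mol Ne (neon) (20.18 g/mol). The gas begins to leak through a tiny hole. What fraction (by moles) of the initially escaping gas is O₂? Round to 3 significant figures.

0.384

Rate_i ∝ x_i/√M_i (Graham's law weighted by mole fraction), so the effusate composition follows n_i/√M_i.
Mole fraction of O₂ in the effusate = (n_O₂/√M_O₂) / (n_O₂/√M_O₂ + n_Ne/√M_Ne)
= (2.69/√32.00) / (2.69/√32.00 + 3.43/√20.18) = 0.4755/(0.4755 + 0.7635) = 0.384.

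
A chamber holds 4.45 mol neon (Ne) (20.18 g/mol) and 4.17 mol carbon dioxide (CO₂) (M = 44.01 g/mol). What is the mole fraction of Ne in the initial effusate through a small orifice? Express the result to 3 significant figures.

0.612

The effusion rate of species i is ∝ p_i/√M_i ∝ n_i/√M_i.
So x_Ne in the escaping gas = (n_Ne/√M_Ne) / Σ(n_i/√M_i)
= (4.45/√20.18) / (4.45/√20.18 + 4.17/√44.01) = 0.9906/(0.9906 + 0.6286) = 0.612.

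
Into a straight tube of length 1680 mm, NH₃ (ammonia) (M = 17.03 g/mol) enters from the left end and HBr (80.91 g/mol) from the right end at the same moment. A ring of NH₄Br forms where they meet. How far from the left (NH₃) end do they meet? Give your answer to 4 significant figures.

Distances travelled in equal time are proportional to diffusion rates, so d_NH₃/d_HBr = √(M_HBr/M_NH₃) = √(80.91/17.03) = 2.180.
With d_NH₃ + d_HBr = 1680 mm, d_HBr = 1680/(1 + 2.180) = 528.4 mm.
d_NH₃ = 1680 − 528.4 = 1152 mm.

1152 mm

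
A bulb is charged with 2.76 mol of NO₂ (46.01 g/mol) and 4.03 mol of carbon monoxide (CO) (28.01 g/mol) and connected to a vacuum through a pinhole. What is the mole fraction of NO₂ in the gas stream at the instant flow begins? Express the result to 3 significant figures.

Rate_i ∝ x_i/√M_i (Graham's law weighted by mole fraction), so the effusate composition follows n_i/√M_i.
x_NO₂(eff) = (n_NO₂/√M_NO₂) / (n_NO₂/√M_NO₂ + n_CO/√M_CO)
= (2.76/√46.01) / (2.76/√46.01 + 4.03/√28.01) = 0.4069/(0.4069 + 0.7615) = 0.348.

0.348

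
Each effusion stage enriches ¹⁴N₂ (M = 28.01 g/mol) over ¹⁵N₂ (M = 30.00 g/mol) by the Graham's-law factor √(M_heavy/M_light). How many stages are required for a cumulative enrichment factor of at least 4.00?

Single-stage factor α = √(30.00/28.01), so ln α = ½ ln(1.07105) = 0.03432.
Need α^N ≥ 4.00 ⇒ N ≥ ln(4.00) / ln α = 1.386 / 0.03432 = 40.40.
Minimum whole number of stages: N = 41.

41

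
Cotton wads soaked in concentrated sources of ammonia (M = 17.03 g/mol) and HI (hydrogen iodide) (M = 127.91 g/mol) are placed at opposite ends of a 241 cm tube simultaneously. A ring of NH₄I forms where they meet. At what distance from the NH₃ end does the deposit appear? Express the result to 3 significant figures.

177 cm

Distances travelled in equal time are proportional to diffusion rates, so d_NH₃/d_HI = √(M_HI/M_NH₃) = √(127.91/17.03) = 2.741.
With d_NH₃ + d_HI = 241 cm, d_HI = 241/(1 + 2.741) = 64.43 cm.
d_NH₃ = 241 − 64.43 = 177 cm.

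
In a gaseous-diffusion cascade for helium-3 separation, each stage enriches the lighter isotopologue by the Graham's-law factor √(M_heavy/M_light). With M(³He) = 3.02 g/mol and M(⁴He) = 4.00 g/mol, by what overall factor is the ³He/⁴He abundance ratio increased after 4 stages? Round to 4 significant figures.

1.754

The single-stage factor is √(M_heavy/M_light), so 4 stages give [√(4.00/3.02)]^4 = (4.00/3.02)^(4/2).
= 1.32450^2 = 1.754.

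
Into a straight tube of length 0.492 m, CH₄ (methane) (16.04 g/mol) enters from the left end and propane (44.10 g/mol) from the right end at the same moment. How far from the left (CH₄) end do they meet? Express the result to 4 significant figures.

0.3069 m

The fronts meet when d_CH₄ + d_C₃H₈ = L with d_CH₄/d_C₃H₈ = √(M_C₃H₈/M_CH₄) (Graham's law). Here √(M_C₃H₈/M_CH₄) = √(44.10/16.04) = 1.658.
With d_CH₄ + d_C₃H₈ = 0.492 m, d_C₃H₈ = 0.492/(1 + 1.658) = 0.1851 m.
d_CH₄ = 0.492 − 0.1851 = 0.3069 m.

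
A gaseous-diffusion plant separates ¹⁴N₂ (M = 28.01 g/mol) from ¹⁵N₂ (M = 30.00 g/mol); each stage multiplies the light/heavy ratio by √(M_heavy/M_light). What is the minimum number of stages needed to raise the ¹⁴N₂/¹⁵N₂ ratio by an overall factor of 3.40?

With α = √(30.00/28.01) per stage, ln α = ½ ln(1.07105) = 0.03432.
Need α^N ≥ 3.40 ⇒ N ≥ ln(3.40) / ln α = 1.224 / 0.03432 = 35.66.
Minimum whole number of stages: N = 36.

36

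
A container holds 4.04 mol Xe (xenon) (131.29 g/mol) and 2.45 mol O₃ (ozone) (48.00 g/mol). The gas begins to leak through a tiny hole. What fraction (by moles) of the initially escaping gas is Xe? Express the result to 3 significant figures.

Each component's effusion rate ∝ (its partial pressure)·(1/√M) ∝ n_i/√M_i.
Mole fraction of Xe in the effusate = (n_Xe/√M_Xe) / (n_Xe/√M_Xe + n_O₃/√M_O₃)
= (4.04/√131.29) / (4.04/√131.29 + 2.45/√48.00) = 0.3526/(0.3526 + 0.3536) = 0.499.

0.499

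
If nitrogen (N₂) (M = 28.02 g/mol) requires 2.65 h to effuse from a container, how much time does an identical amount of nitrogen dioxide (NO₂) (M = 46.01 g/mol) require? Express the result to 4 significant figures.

Graham's law gives t_NO₂/t_N₂ = √(M_NO₂/M_N₂) = √(46.01/28.02) = √1.642 = 1.281.
So the time for NO₂ is 2.65 × 1.281 = 3.396 h.

3.396 h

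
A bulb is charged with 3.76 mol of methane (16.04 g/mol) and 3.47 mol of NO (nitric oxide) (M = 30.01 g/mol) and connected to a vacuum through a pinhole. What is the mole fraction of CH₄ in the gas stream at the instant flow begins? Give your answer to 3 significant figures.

Effusion rate of each component ∝ n_i/√M_i (partial pressure × 1/√M).
Mole fraction of CH₄ in the effusate = (n_CH₄/√M_CH₄) / (n_CH₄/√M_CH₄ + n_NO/√M_NO)
= (3.76/√16.04) / (3.76/√16.04 + 3.47/√30.01) = 0.9388/(0.9388 + 0.6334) = 0.597.

0.597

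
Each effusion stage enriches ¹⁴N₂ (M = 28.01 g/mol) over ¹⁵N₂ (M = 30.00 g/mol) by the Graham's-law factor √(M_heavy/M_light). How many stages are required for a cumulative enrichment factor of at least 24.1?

93

With α = √(30.00/28.01) per stage, ln α = ½ ln(1.07105) = 0.03432.
Need α^N ≥ 24.1 ⇒ N ≥ ln(24.1) / ln α = 3.182 / 0.03432 = 92.73.
So at least 93 stages are needed.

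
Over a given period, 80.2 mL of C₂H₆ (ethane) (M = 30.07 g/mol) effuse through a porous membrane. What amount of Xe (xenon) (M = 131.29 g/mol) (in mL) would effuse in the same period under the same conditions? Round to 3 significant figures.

By Graham's law, rate_Xe/rate_C₂H₆ = √(M_C₂H₆/M_Xe) = √(30.07/131.29) = √0.2290 = 0.4786.
So the volume for Xe is 80.2 × 0.4786 = 38.4 mL.

38.4 mL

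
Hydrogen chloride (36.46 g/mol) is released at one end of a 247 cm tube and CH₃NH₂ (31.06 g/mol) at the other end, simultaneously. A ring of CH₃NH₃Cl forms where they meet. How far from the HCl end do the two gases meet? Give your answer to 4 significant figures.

118.6 cm

Distances travelled in equal time are proportional to diffusion rates, so d_HCl/d_CH₃NH₂ = √(M_CH₃NH₂/M_HCl) = √(31.06/36.46) = 0.9230.
With d_HCl + d_CH₃NH₂ = 247 cm, d_CH₃NH₂ = 247/(1 + 0.9230) = 128.4 cm.
d_HCl = 247 − 128.4 = 118.6 cm.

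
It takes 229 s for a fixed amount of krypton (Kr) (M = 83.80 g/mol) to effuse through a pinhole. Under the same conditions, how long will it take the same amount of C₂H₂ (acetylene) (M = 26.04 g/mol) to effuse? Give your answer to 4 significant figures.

127.7 s

From Graham's law, t_C₂H₂/t_Kr = √(M_C₂H₂/M_Kr) = √(26.04/83.80) = √0.3107 = 0.5574.
So the time for C₂H₂ is 229 × 0.5574 = 127.7 s.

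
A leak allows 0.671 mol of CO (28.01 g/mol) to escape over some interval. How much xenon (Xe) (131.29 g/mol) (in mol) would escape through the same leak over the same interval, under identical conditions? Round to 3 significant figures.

From Graham's law, rate_Xe/rate_CO = √(M_CO/M_Xe) = √(28.01/131.29) = √0.2133 = 0.4619.
So the amount for Xe is 0.671 × 0.4619 = 0.310 mol.

0.310 mol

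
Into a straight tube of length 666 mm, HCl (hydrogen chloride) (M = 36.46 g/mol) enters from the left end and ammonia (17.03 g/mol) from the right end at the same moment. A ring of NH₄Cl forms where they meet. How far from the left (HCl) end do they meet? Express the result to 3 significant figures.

270 mm

The fronts meet when d_HCl + d_NH₃ = L with d_HCl/d_NH₃ = √(M_NH₃/M_HCl) (Graham's law). Here √(M_NH₃/M_HCl) = √(17.03/36.46) = 0.6834.
With d_HCl + d_NH₃ = 666 mm, d_NH₃ = 666/(1 + 0.6834) = 395.6 mm.
d_HCl = 666 − 395.6 = 270 mm.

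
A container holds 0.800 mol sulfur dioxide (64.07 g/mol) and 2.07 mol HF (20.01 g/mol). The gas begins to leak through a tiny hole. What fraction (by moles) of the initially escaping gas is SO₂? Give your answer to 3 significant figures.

0.178

Rate_i ∝ x_i/√M_i (Graham's law weighted by mole fraction), so the effusate composition follows n_i/√M_i.
x_SO₂(eff) = (n_SO₂/√M_SO₂) / (n_SO₂/√M_SO₂ + n_HF/√M_HF)
= (0.800/√64.07) / (0.800/√64.07 + 2.07/√20.01) = 0.09995/(0.09995 + 0.4628) = 0.178.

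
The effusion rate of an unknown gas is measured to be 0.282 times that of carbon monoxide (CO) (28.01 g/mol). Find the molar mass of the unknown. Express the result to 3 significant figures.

352 g/mol

Using Graham's law: rate_X/rate_CO = √(M_CO/M_X).
0.282 = √(28.01/M_X)
M_X = 28.01 / 0.282² = 28.01 / 0.07952 = 352 g/mol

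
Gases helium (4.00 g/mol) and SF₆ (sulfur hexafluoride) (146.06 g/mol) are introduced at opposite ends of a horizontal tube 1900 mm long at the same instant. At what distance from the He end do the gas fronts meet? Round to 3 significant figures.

1630 mm

Graham's law gives d_He/d_SF₆ = rate_He/rate_SF₆ = √(M_SF₆/M_He) = √(146.06/4.00) = 6.043.
With d_He + d_SF₆ = 1900 mm, d_SF₆ = 1900/(1 + 6.043) = 269.8 mm.
d_He = 1900 − 269.8 = 1630 mm.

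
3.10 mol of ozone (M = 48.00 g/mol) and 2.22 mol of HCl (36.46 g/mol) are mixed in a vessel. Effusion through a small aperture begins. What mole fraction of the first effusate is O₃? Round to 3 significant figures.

0.549

The effusion rate of species i is ∝ p_i/√M_i ∝ n_i/√M_i.
x_O₃(eff) = (n_O₃/√M_O₃) / (n_O₃/√M_O₃ + n_HCl/√M_HCl)
= (3.10/√48.00) / (3.10/√48.00 + 2.22/√36.46) = 0.4474/(0.4474 + 0.3677) = 0.549.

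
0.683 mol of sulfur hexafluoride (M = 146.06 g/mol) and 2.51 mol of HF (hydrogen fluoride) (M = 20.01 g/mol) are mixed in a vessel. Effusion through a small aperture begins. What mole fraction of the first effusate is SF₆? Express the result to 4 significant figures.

Effusion rate of each component ∝ n_i/√M_i (partial pressure × 1/√M).
Mole fraction of SF₆ in the effusate = (n_SF₆/√M_SF₆) / (n_SF₆/√M_SF₆ + n_HF/√M_HF)
= (0.683/√146.06) / (0.683/√146.06 + 2.51/√20.01) = 0.05651/(0.05651 + 0.5611) = 0.09150.

0.09150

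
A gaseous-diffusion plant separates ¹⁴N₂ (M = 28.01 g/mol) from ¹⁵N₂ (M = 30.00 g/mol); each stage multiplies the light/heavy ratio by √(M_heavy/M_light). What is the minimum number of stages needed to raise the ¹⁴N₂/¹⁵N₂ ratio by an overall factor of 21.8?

90

With α = √(30.00/28.01) per stage, ln α = ½ ln(1.07105) = 0.03432.
Need α^N ≥ 21.8 ⇒ N ≥ ln(21.8) / ln α = 3.082 / 0.03432 = 89.80.
Rounding up, N = 90 stages.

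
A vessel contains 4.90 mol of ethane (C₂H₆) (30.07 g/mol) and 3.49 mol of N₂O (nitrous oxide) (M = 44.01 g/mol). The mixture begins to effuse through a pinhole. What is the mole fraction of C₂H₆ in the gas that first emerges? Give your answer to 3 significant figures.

Each component's effusion rate ∝ (its partial pressure)·(1/√M) ∝ n_i/√M_i.
x_C₂H₆(eff) = (n_C₂H₆/√M_C₂H₆) / (n_C₂H₆/√M_C₂H₆ + n_N₂O/√M_N₂O)
= (4.90/√30.07) / (4.90/√30.07 + 3.49/√44.01) = 0.8936/(0.8936 + 0.5261) = 0.629.

0.629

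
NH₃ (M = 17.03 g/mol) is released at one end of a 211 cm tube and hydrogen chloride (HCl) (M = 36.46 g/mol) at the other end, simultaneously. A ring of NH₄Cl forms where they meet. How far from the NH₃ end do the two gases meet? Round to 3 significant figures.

Distances travelled in equal time are proportional to diffusion rates, so d_NH₃/d_HCl = √(M_HCl/M_NH₃) = √(36.46/17.03) = 1.463.
With d_NH₃ + d_HCl = 211 cm, d_HCl = 211/(1 + 1.463) = 85.66 cm.
d_NH₃ = 211 − 85.66 = 125 cm.

125 cm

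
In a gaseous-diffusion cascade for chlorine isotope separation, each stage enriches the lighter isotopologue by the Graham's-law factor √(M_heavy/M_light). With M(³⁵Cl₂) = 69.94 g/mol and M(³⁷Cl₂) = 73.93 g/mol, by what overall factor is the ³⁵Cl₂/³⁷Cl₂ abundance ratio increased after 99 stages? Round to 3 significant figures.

After 99 stages the ratio has grown by (√(73.93/69.94))^99 = (73.93/69.94)^(99/2).
= 1.05705^(99/2) = 15.6.

15.6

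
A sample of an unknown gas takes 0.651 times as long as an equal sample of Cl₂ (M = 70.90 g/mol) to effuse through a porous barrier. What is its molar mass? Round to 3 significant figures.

30.0 g/mol

Since effusion rate ∝ 1/√M, t_X/t_Cl₂ = √(M_X/M_Cl₂).
0.651 = √(M_X/70.90)
M_X = 70.90 × 0.651² = 70.90 × 0.4238 = 30.0 g/mol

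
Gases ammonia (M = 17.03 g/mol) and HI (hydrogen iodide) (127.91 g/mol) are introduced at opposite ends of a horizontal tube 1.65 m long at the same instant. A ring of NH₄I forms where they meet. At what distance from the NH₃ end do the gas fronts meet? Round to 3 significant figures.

1.21 m

The fronts meet when d_NH₃ + d_HI = L with d_NH₃/d_HI = √(M_HI/M_NH₃) (Graham's law). Here √(M_HI/M_NH₃) = √(127.91/17.03) = 2.741.
With d_NH₃ + d_HI = 1.65 m, d_HI = 1.65/(1 + 2.741) = 0.4411 m.
d_NH₃ = 1.65 − 0.4411 = 1.21 m.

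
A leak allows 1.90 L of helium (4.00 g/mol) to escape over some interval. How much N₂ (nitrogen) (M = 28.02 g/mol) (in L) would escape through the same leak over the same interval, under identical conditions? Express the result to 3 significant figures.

Since effusion rate ∝ 1/√M, rate_N₂/rate_He = √(M_He/M_N₂) = √(4.00/28.02) = √0.1428 = 0.3778.
So the volume for N₂ is 1.90 × 0.3778 = 0.718 L.

0.718 L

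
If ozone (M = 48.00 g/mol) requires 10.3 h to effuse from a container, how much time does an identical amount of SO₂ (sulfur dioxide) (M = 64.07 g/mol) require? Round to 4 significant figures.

Since effusion rate ∝ 1/√M, t_SO₂/t_O₃ = √(M_SO₂/M_O₃) = √(64.07/48.00) = √1.335 = 1.155.
So the time for SO₂ is 10.3 × 1.155 = 11.90 h.

11.90 h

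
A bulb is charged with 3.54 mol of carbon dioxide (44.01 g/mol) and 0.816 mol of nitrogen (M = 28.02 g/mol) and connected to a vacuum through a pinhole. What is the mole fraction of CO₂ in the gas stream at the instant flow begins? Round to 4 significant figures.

0.7759

Rate_i ∝ x_i/√M_i (Graham's law weighted by mole fraction), so the effusate composition follows n_i/√M_i.
x_CO₂(eff) = (n_CO₂/√M_CO₂) / (n_CO₂/√M_CO₂ + n_N₂/√M_N₂)
= (3.54/√44.01) / (3.54/√44.01 + 0.816/√28.02) = 0.5336/(0.5336 + 0.1542) = 0.7759.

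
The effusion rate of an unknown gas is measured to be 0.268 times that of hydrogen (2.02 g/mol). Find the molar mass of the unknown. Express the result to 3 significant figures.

Since effusion rate ∝ 1/√M, rate_X/rate_H₂ = √(M_H₂/M_X).
0.268 = √(2.02/M_X)
M_X = 2.02 / 0.268² = 2.02 / 0.07182 = 28.1 g/mol

28.1 g/mol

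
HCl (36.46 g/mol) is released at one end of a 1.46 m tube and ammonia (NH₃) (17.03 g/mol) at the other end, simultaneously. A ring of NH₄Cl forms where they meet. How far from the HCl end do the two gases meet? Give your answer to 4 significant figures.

0.5927 m

Distances travelled in equal time are proportional to diffusion rates, so d_HCl/d_NH₃ = √(M_NH₃/M_HCl) = √(17.03/36.46) = 0.6834.
With d_HCl + d_NH₃ = 1.46 m, d_NH₃ = 1.46/(1 + 0.6834) = 0.8673 m.
d_HCl = 1.46 − 0.8673 = 0.5927 m.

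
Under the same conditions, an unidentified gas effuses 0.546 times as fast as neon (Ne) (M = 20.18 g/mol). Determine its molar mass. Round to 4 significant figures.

Since effusion rate ∝ 1/√M, rate_X/rate_Ne = √(M_Ne/M_X).
0.546 = √(20.18/M_X)
M_X = 20.18 / 0.546² = 20.18 / 0.2981 = 67.69 g/mol

67.69 g/mol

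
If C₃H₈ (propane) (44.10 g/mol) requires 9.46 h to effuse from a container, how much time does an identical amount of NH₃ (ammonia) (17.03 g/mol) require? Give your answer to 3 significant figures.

5.88 h

From Graham's law, t_NH₃/t_C₃H₈ = √(M_NH₃/M_C₃H₈) = √(17.03/44.10) = √0.3862 = 0.6214.
So the time for NH₃ is 9.46 × 0.6214 = 5.88 h.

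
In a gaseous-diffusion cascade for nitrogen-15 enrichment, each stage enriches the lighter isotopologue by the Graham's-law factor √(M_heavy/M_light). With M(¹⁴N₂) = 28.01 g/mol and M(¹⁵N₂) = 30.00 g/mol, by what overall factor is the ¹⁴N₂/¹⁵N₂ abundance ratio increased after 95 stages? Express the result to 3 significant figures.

26.1

Each stage multiplies the ratio by α = √(30.00/28.01), so after 95 stages the overall factor is α^95 = (30.00/28.01)^(95/2).
= 1.07105^(95/2) = 26.1.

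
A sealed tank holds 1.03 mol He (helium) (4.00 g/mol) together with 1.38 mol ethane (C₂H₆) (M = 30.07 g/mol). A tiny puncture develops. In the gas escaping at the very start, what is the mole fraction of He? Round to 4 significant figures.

Rate_i ∝ x_i/√M_i (Graham's law weighted by mole fraction), so the effusate composition follows n_i/√M_i.
So x_He in the escaping gas = (n_He/√M_He) / Σ(n_i/√M_i)
= (1.03/√4.00) / (1.03/√4.00 + 1.38/√30.07) = 0.5150/(0.5150 + 0.2517) = 0.6717.

0.6717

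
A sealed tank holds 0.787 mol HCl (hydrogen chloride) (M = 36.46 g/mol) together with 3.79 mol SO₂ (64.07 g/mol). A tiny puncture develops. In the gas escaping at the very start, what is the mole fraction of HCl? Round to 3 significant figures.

Effusion rate of each component ∝ n_i/√M_i (partial pressure × 1/√M).
Mole fraction of HCl in the effusate = (n_HCl/√M_HCl) / (n_HCl/√M_HCl + n_SO₂/√M_SO₂)
= (0.787/√36.46) / (0.787/√36.46 + 3.79/√64.07) = 0.1303/(0.1303 + 0.4735) = 0.216.

0.216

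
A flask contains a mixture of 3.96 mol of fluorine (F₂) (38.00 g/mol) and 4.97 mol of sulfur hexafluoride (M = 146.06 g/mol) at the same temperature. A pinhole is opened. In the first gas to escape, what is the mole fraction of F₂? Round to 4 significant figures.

0.6097

Rate_i ∝ x_i/√M_i (Graham's law weighted by mole fraction), so the effusate composition follows n_i/√M_i.
x_F₂(eff) = (n_F₂/√M_F₂) / (n_F₂/√M_F₂ + n_SF₆/√M_SF₆)
= (3.96/√38.00) / (3.96/√38.00 + 4.97/√146.06) = 0.6424/(0.6424 + 0.4112) = 0.6097.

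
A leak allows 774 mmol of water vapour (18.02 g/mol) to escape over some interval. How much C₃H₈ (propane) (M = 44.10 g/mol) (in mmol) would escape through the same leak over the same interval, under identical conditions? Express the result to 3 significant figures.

By Graham's law, rate_C₃H₈/rate_H₂O = √(M_H₂O/M_C₃H₈) = √(18.02/44.10) = √0.4086 = 0.6392.
So the amount for C₃H₈ is 774 × 0.6392 = 495 mmol.

495 mmol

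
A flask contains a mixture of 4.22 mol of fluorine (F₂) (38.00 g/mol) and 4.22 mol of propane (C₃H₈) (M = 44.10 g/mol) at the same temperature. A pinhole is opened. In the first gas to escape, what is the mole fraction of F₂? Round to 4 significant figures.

Rate_i ∝ x_i/√M_i (Graham's law weighted by mole fraction), so the effusate composition follows n_i/√M_i.
Mole fraction of F₂ in the effusate = (n_F₂/√M_F₂) / (n_F₂/√M_F₂ + n_C₃H₈/√M_C₃H₈)
= (4.22/√38.00) / (4.22/√38.00 + 4.22/√44.10) = 0.6846/(0.6846 + 0.6355) = 0.5186.

0.5186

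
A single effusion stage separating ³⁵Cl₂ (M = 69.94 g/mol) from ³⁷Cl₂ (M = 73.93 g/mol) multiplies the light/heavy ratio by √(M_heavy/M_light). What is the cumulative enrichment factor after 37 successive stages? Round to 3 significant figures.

2.79

Overall factor = α^37 with α = √(73.93/69.94), i.e. (73.93/69.94)^(37/2).
= 1.05705^(37/2) = 2.79.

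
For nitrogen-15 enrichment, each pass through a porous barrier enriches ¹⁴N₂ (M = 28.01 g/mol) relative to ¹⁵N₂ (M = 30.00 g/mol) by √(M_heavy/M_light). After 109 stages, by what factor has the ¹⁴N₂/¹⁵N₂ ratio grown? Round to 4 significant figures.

42.13

The single-stage factor is √(M_heavy/M_light), so 109 stages give [√(30.00/28.01)]^109 = (30.00/28.01)^(109/2).
= 1.07105^(109/2) = 42.13.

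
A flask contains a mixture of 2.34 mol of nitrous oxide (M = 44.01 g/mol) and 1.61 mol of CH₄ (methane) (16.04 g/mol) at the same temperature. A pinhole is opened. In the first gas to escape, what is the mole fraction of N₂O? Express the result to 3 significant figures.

0.467

Each component's effusion rate ∝ (its partial pressure)·(1/√M) ∝ n_i/√M_i.
Mole fraction of N₂O in the effusate = (n_N₂O/√M_N₂O) / (n_N₂O/√M_N₂O + n_CH₄/√M_CH₄)
= (2.34/√44.01) / (2.34/√44.01 + 1.61/√16.04) = 0.3527/(0.3527 + 0.4020) = 0.467.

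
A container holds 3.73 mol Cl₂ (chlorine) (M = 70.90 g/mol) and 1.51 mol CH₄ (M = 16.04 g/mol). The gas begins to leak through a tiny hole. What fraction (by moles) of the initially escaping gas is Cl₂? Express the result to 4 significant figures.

0.5402

Each component's effusion rate ∝ (its partial pressure)·(1/√M) ∝ n_i/√M_i.
Mole fraction of Cl₂ in the effusate = (n_Cl₂/√M_Cl₂) / (n_Cl₂/√M_Cl₂ + n_CH₄/√M_CH₄)
= (3.73/√70.90) / (3.73/√70.90 + 1.51/√16.04) = 0.4430/(0.4430 + 0.3770) = 0.5402.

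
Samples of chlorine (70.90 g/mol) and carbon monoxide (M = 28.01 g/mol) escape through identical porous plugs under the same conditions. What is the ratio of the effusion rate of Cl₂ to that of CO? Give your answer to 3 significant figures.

From Graham's law, rate_Cl₂/rate_CO = √(M_CO/M_Cl₂) = √(28.01/70.90) = √0.3951 = 0.629.

0.629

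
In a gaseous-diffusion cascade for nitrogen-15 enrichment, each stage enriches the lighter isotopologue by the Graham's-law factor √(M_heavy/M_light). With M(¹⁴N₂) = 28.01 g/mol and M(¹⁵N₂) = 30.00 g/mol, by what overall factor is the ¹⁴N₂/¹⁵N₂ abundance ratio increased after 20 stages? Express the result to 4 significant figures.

The single-stage factor is √(M_heavy/M_light), so 20 stages give [√(30.00/28.01)]^20 = (30.00/28.01)^(20/2).
= 1.07105^10 = 1.986.

1.986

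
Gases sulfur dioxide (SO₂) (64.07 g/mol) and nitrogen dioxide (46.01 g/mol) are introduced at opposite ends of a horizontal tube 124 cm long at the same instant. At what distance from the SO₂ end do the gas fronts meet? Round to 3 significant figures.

Distances travelled in equal time are proportional to diffusion rates, so d_SO₂/d_NO₂ = √(M_NO₂/M_SO₂) = √(46.01/64.07) = 0.8474.
With d_SO₂ + d_NO₂ = 124 cm, d_NO₂ = 124/(1 + 0.8474) = 67.12 cm.
d_SO₂ = 124 − 67.12 = 56.9 cm.

56.9 cm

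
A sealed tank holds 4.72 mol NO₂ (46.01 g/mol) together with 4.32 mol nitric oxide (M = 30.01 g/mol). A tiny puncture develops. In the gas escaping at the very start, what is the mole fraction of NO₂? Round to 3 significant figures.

Rate_i ∝ x_i/√M_i (Graham's law weighted by mole fraction), so the effusate composition follows n_i/√M_i.
Mole fraction of NO₂ in the effusate = (n_NO₂/√M_NO₂) / (n_NO₂/√M_NO₂ + n_NO/√M_NO)
= (4.72/√46.01) / (4.72/√46.01 + 4.32/√30.01) = 0.6959/(0.6959 + 0.7886) = 0.469.

0.469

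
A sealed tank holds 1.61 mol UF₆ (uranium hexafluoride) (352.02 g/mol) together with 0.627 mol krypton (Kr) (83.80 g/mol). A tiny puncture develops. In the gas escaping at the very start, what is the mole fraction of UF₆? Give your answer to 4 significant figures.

The effusion rate of species i is ∝ p_i/√M_i ∝ n_i/√M_i.
Mole fraction of UF₆ in the effusate = (n_UF₆/√M_UF₆) / (n_UF₆/√M_UF₆ + n_Kr/√M_Kr)
= (1.61/√352.02) / (1.61/√352.02 + 0.627/√83.80) = 0.08581/(0.08581 + 0.06849) = 0.5561.

0.5561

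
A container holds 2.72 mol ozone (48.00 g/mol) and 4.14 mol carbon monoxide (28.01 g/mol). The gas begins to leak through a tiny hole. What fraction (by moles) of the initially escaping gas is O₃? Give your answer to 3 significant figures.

The effusion rate of species i is ∝ p_i/√M_i ∝ n_i/√M_i.
So x_O₃ in the escaping gas = (n_O₃/√M_O₃) / Σ(n_i/√M_i)
= (2.72/√48.00) / (2.72/√48.00 + 4.14/√28.01) = 0.3926/(0.3926 + 0.7822) = 0.334.

0.334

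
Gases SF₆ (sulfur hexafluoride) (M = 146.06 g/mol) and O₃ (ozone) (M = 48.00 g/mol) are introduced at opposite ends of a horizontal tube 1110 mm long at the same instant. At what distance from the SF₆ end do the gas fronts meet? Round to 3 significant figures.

In equal time, each gas travels a distance ∝ its rate ∝ 1/√M, so d_SF₆/d_O₃ = √(M_O₃/M_SF₆) = √(48.00/146.06) = 0.5733.
With d_SF₆ + d_O₃ = 1110 mm, d_O₃ = 1110/(1 + 0.5733) = 705.5 mm.
d_SF₆ = 1110 − 705.5 = 404 mm.

404 mm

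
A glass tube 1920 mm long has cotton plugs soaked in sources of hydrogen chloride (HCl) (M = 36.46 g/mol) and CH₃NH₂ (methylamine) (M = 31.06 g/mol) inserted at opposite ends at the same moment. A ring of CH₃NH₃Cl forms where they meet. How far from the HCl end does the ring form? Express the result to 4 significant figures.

Graham's law gives d_HCl/d_CH₃NH₂ = rate_HCl/rate_CH₃NH₂ = √(M_CH₃NH₂/M_HCl) = √(31.06/36.46) = 0.9230.
With d_HCl + d_CH₃NH₂ = 1920 mm, d_CH₃NH₂ = 1920/(1 + 0.9230) = 998.5 mm.
d_HCl = 1920 − 998.5 = 921.5 mm.

921.5 mm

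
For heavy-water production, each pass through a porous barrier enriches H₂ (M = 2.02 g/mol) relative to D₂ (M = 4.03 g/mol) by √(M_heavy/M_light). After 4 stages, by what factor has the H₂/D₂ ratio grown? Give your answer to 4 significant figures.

3.980

Each stage multiplies the ratio by α = √(4.03/2.02), so after 4 stages the overall factor is α^4 = (4.03/2.02)^(4/2).
= 1.99505^2 = 3.980.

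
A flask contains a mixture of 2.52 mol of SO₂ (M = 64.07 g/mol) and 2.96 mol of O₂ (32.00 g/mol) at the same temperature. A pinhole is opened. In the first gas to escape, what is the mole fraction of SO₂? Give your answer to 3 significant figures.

Rate_i ∝ x_i/√M_i (Graham's law weighted by mole fraction), so the effusate composition follows n_i/√M_i.
x_SO₂(eff) = (n_SO₂/√M_SO₂) / (n_SO₂/√M_SO₂ + n_O₂/√M_O₂)
= (2.52/√64.07) / (2.52/√64.07 + 2.96/√32.00) = 0.3148/(0.3148 + 0.5233) = 0.376.

0.376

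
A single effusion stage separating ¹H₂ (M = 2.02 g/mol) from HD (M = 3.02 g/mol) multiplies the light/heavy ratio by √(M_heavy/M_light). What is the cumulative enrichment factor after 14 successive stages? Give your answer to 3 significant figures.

16.7

Overall factor = α^14 with α = √(3.02/2.02), i.e. (3.02/2.02)^(14/2).
= 1.49505^7 = 16.7.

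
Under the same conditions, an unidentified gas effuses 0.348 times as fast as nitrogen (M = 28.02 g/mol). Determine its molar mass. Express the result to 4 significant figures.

By Graham's law, rate_X/rate_N₂ = √(M_N₂/M_X).
0.348 = √(28.02/M_X)
M_X = 28.02 / 0.348² = 28.02 / 0.1211 = 231.4 g/mol

231.4 g/mol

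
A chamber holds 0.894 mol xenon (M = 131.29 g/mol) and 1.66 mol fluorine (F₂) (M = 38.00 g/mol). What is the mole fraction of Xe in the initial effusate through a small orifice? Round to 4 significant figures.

Rate_i ∝ x_i/√M_i (Graham's law weighted by mole fraction), so the effusate composition follows n_i/√M_i.
x_Xe(eff) = (n_Xe/√M_Xe) / (n_Xe/√M_Xe + n_F₂/√M_F₂)
= (0.894/√131.29) / (0.894/√131.29 + 1.66/√38.00) = 0.07802/(0.07802 + 0.2693) = 0.2246.

0.2246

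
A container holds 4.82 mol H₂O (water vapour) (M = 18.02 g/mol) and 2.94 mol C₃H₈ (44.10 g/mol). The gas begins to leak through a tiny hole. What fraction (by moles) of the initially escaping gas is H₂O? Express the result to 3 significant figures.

Effusion rate of each component ∝ n_i/√M_i (partial pressure × 1/√M).
Mole fraction of H₂O in the effusate = (n_H₂O/√M_H₂O) / (n_H₂O/√M_H₂O + n_C₃H₈/√M_C₃H₈)
= (4.82/√18.02) / (4.82/√18.02 + 2.94/√44.10) = 1.135/(1.135 + 0.4427) = 0.719.

0.719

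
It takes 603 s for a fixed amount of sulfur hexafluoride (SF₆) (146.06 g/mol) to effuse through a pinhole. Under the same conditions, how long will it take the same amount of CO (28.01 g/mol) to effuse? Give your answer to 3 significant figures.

264 s

Graham's law gives t_CO/t_SF₆ = √(M_CO/M_SF₆) = √(28.01/146.06) = √0.1918 = 0.4379.
So the time for CO is 603 × 0.4379 = 264 s.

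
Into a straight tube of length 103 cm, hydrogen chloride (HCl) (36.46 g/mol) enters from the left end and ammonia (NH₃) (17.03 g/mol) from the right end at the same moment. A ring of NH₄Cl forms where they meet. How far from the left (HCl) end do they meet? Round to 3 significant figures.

41.8 cm

In equal time, each gas travels a distance ∝ its rate ∝ 1/√M, so d_HCl/d_NH₃ = √(M_NH₃/M_HCl) = √(17.03/36.46) = 0.6834.
With d_HCl + d_NH₃ = 103 cm, d_NH₃ = 103/(1 + 0.6834) = 61.18 cm.
d_HCl = 103 − 61.18 = 41.8 cm.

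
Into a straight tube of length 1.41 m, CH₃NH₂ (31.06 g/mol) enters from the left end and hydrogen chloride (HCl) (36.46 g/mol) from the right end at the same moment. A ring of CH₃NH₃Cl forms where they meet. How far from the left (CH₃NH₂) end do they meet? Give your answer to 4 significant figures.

0.7332 m

Graham's law gives d_CH₃NH₂/d_HCl = rate_CH₃NH₂/rate_HCl = √(M_HCl/M_CH₃NH₂) = √(36.46/31.06) = 1.083.
With d_CH₃NH₂ + d_HCl = 1.41 m, d_HCl = 1.41/(1 + 1.083) = 0.6768 m.
d_CH₃NH₂ = 1.41 − 0.6768 = 0.7332 m.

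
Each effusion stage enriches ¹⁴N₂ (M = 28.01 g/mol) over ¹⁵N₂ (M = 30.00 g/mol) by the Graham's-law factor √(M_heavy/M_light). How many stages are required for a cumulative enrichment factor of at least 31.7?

101

With α = √(30.00/28.01) per stage, ln α = ½ ln(1.07105) = 0.03432.
Need α^N ≥ 31.7 ⇒ N ≥ ln(31.7) / ln α = 3.456 / 0.03432 = 100.71.
Minimum whole number of stages: N = 101.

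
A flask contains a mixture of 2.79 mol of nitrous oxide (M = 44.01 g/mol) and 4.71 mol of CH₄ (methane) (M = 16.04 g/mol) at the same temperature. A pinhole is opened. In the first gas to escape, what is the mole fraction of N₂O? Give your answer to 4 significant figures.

The effusion rate of species i is ∝ p_i/√M_i ∝ n_i/√M_i.
So x_N₂O in the escaping gas = (n_N₂O/√M_N₂O) / Σ(n_i/√M_i)
= (2.79/√44.01) / (2.79/√44.01 + 4.71/√16.04) = 0.4206/(0.4206 + 1.176) = 0.2634.

0.2634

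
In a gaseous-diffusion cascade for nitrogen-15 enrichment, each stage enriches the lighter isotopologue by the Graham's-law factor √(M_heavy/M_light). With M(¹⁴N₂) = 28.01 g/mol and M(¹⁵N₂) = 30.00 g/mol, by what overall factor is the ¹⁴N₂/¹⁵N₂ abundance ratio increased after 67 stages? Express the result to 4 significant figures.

Overall factor = α^67 with α = √(30.00/28.01), i.e. (30.00/28.01)^(67/2).
= 1.07105^(67/2) = 9.967.

9.967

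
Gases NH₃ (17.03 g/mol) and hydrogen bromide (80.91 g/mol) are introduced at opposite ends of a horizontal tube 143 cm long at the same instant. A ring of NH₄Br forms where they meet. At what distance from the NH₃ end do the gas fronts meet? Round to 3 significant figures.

The fronts meet when d_NH₃ + d_HBr = L with d_NH₃/d_HBr = √(M_HBr/M_NH₃) (Graham's law). Here √(M_HBr/M_NH₃) = √(80.91/17.03) = 2.180.
With d_NH₃ + d_HBr = 143 cm, d_HBr = 143/(1 + 2.180) = 44.97 cm.
d_NH₃ = 143 − 44.97 = 98.0 cm.

98.0 cm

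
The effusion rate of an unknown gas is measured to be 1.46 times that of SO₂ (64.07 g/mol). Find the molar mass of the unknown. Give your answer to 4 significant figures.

From Graham's law, rate_X/rate_SO₂ = √(M_SO₂/M_X).
1.46 = √(64.07/M_X)
M_X = 64.07 / 1.46² = 64.07 / 2.132 = 30.06 g/mol

30.06 g/mol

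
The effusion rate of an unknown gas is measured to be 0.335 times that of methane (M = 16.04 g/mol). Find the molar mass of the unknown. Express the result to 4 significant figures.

By Graham's law, rate_X/rate_CH₄ = √(M_CH₄/M_X).
0.335 = √(16.04/M_X)
M_X = 16.04 / 0.335² = 16.04 / 0.1122 = 142.9 g/mol

142.9 g/mol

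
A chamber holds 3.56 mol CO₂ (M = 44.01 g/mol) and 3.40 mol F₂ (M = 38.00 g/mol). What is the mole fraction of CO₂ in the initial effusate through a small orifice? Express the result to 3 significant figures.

0.493

Each component's effusion rate ∝ (its partial pressure)·(1/√M) ∝ n_i/√M_i.
Mole fraction of CO₂ in the effusate = (n_CO₂/√M_CO₂) / (n_CO₂/√M_CO₂ + n_F₂/√M_F₂)
= (3.56/√44.01) / (3.56/√44.01 + 3.40/√38.00) = 0.5366/(0.5366 + 0.5516) = 0.493.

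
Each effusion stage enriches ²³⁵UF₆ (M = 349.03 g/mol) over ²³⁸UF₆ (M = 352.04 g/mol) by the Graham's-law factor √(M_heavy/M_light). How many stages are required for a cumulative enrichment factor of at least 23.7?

Per stage α = (352.04/349.03)^(1/2) = 1.00862^0.5, giving ln α = 0.004293.
Need α^N ≥ 23.7 ⇒ N ≥ ln(23.7) / ln α = 3.165 / 0.004293 = 737.28.
Rounding up, N = 738 stages.

738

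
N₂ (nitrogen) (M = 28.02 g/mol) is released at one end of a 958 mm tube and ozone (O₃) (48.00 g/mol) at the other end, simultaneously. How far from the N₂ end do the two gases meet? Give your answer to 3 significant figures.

543 mm

Distances travelled in equal time are proportional to diffusion rates, so d_N₂/d_O₃ = √(M_O₃/M_N₂) = √(48.00/28.02) = 1.309.
With d_N₂ + d_O₃ = 958 mm, d_O₃ = 958/(1 + 1.309) = 414.9 mm.
d_N₂ = 958 − 414.9 = 543 mm.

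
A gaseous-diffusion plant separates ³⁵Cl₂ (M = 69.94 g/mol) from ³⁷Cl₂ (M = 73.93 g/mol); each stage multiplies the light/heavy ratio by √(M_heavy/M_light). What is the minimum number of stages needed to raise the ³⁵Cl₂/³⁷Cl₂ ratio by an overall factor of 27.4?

Single-stage factor α = √(73.93/69.94), so ln α = ½ ln(1.05705) = 0.02774.
Need α^N ≥ 27.4 ⇒ N ≥ ln(27.4) / ln α = 3.311 / 0.02774 = 119.34.
Rounding up, N = 120 stages.

120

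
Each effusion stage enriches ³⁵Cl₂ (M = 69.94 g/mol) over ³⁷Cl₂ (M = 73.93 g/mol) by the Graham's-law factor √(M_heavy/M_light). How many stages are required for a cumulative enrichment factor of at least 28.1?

121

Per stage α = (73.93/69.94)^(1/2) = 1.05705^0.5, giving ln α = 0.02774.
Need α^N ≥ 28.1 ⇒ N ≥ ln(28.1) / ln α = 3.336 / 0.02774 = 120.25.
So at least 121 stages are needed.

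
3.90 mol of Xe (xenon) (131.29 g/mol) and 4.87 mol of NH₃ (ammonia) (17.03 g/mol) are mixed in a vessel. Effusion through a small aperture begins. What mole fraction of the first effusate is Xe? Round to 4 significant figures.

0.2239

Rate_i ∝ x_i/√M_i (Graham's law weighted by mole fraction), so the effusate composition follows n_i/√M_i.
Mole fraction of Xe in the effusate = (n_Xe/√M_Xe) / (n_Xe/√M_Xe + n_NH₃/√M_NH₃)
= (3.90/√131.29) / (3.90/√131.29 + 4.87/√17.03) = 0.3404/(0.3404 + 1.180) = 0.2239.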